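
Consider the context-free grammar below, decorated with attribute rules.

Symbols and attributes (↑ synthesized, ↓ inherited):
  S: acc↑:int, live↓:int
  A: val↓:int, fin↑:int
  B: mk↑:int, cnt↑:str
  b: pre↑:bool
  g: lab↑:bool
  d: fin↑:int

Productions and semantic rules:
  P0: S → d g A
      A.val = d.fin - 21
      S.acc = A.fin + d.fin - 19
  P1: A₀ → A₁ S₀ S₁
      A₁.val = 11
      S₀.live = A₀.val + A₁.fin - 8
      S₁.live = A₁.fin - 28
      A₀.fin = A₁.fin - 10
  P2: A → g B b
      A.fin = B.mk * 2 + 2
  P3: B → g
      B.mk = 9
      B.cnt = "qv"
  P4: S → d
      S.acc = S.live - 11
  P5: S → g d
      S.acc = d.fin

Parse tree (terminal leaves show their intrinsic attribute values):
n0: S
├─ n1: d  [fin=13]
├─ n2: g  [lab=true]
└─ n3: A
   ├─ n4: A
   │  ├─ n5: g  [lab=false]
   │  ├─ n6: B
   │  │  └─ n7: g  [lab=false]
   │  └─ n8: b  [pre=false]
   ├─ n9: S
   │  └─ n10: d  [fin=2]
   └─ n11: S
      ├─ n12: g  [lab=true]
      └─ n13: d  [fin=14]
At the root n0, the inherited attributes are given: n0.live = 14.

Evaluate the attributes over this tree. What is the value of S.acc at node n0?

4

1. n0.live = 14  [given at root]
2. n1.fin = 13  [terminal]
3. n2.lab = true  [terminal]
4. n3.val = -8  [d.fin - 21]
5. n4.val = 11  [11]
6. n5.lab = false  [terminal]
7. n7.lab = false  [terminal]
8. n6.mk = 9  [9]
9. n6.cnt = "qv"  ["qv"]
10. n8.pre = false  [terminal]
11. n4.fin = 20  [B.mk * 2 + 2]
12. n9.live = 4  [A₀.val + A₁.fin - 8]
13. n10.fin = 2  [terminal]
14. n9.acc = -7  [S.live - 11]
15. n11.live = -8  [A₁.fin - 28]
16. n12.lab = true  [terminal]
17. n13.fin = 14  [terminal]
18. n11.acc = 14  [d.fin]
19. n3.fin = 10  [A₁.fin - 10]
20. n0.acc = 4  [A.fin + d.fin - 19]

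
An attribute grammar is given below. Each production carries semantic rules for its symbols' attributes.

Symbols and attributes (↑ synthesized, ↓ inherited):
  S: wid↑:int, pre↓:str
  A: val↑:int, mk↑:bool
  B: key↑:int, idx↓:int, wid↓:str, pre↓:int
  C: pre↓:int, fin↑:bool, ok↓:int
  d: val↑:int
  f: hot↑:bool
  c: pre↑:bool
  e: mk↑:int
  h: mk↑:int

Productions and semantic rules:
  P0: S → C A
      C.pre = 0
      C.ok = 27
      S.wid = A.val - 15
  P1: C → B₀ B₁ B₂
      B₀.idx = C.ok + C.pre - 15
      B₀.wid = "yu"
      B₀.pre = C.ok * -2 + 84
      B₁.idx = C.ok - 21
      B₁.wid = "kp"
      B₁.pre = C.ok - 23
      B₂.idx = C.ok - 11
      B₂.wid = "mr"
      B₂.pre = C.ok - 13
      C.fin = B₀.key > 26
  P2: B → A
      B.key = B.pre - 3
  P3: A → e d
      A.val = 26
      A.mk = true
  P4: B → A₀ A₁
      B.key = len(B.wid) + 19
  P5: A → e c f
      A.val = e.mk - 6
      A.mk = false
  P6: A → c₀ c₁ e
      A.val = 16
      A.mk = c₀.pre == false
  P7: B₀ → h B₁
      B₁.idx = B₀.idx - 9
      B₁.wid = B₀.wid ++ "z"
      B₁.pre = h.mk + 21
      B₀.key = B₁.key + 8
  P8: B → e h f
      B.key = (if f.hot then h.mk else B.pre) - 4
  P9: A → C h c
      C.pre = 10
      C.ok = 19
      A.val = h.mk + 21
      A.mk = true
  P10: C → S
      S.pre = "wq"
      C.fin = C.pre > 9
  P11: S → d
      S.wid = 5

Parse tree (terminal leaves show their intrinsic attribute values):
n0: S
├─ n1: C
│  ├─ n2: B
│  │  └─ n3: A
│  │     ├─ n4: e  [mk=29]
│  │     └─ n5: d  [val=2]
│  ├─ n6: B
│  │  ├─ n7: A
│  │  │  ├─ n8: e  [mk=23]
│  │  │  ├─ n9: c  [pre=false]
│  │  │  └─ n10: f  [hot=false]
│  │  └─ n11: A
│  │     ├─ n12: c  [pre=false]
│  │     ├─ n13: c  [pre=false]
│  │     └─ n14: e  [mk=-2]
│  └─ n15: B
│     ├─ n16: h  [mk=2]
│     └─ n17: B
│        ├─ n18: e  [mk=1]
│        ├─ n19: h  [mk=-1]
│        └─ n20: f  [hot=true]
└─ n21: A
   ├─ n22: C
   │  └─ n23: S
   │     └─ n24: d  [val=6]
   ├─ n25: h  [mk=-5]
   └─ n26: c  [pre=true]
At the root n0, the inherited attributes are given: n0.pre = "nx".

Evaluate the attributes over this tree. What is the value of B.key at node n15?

3

1. n0.pre = "nx"  [given at root]
2. n1.pre = 0  [0]
3. n1.ok = 27  [27]
4. n2.idx = 12  [C.ok + C.pre - 15]
5. n2.wid = "yu"  ["yu"]
6. n2.pre = 30  [C.ok * -2 + 84]
7. n4.mk = 29  [terminal]
8. n5.val = 2  [terminal]
9. n3.val = 26  [26]
10. n3.mk = true  [true]
11. n2.key = 27  [B.pre - 3]
12. n6.idx = 6  [C.ok - 21]
13. n6.wid = "kp"  ["kp"]
14. n6.pre = 4  [C.ok - 23]
15. n8.mk = 23  [terminal]
16. n9.pre = false  [terminal]
17. n10.hot = false  [terminal]
18. n7.val = 17  [e.mk - 6]
19. n7.mk = false  [false]
20. n12.pre = false  [terminal]
21. n13.pre = false  [terminal]
22. n14.mk = -2  [terminal]
23. n11.val = 16  [16]
24. n11.mk = true  [c₀.pre == false]
25. n6.key = 21  [len(B.wid) + 19]
26. n15.idx = 16  [C.ok - 11]
27. n15.wid = "mr"  ["mr"]
28. n15.pre = 14  [C.ok - 13]
29. n16.mk = 2  [terminal]
30. n17.idx = 7  [B₀.idx - 9]
31. n17.wid = "mrz"  [B₀.wid ++ "z"]
32. n17.pre = 23  [h.mk + 21]
33. n18.mk = 1  [terminal]
34. n19.mk = -1  [terminal]
35. n20.hot = true  [terminal]
36. n17.key = -5  [(if f.hot then h.mk else B.pre) - 4]
37. n15.key = 3  [B₁.key + 8]
38. n1.fin = true  [B₀.key > 26]
39. n22.pre = 10  [10]
40. n22.ok = 19  [19]
41. n23.pre = "wq"  ["wq"]
42. n24.val = 6  [terminal]
43. n23.wid = 5  [5]
44. n22.fin = true  [C.pre > 9]
45. n25.mk = -5  [terminal]
46. n26.pre = true  [terminal]
47. n21.val = 16  [h.mk + 21]
48. n21.mk = true  [true]
49. n0.wid = 1  [A.val - 15]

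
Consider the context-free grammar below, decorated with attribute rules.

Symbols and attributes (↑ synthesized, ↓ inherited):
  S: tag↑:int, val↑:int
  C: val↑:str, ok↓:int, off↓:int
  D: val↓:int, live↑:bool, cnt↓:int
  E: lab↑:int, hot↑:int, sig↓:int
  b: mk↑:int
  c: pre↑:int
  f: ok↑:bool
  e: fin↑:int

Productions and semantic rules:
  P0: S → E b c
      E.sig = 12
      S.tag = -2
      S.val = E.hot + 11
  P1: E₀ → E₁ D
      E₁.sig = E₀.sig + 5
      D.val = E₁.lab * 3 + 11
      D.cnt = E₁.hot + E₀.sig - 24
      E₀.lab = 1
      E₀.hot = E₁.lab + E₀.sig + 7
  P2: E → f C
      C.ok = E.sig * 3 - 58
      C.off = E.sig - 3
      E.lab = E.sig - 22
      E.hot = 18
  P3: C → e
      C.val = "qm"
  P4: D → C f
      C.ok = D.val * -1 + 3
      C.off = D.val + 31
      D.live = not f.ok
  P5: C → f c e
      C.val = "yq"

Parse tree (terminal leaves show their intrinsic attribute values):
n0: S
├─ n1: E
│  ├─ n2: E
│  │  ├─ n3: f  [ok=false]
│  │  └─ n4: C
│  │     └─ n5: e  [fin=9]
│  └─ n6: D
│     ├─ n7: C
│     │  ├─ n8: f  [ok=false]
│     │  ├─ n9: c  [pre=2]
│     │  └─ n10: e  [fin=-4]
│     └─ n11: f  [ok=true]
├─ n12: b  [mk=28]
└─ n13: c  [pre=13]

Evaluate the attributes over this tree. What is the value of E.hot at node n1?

1. n1.sig = 12  [12]
2. n2.sig = 17  [E₀.sig + 5]
3. n3.ok = false  [terminal]
4. n4.ok = -7  [E.sig * 3 - 58]
5. n4.off = 14  [E.sig - 3]
6. n5.fin = 9  [terminal]
7. n4.val = "qm"  ["qm"]
8. n2.lab = -5  [E.sig - 22]
9. n2.hot = 18  [18]
10. n6.val = -4  [E₁.lab * 3 + 11]
11. n6.cnt = 6  [E₁.hot + E₀.sig - 24]
12. n7.ok = 7  [D.val * -1 + 3]
13. n7.off = 27  [D.val + 31]
14. n8.ok = false  [terminal]
15. n9.pre = 2  [terminal]
16. n10.fin = -4  [terminal]
17. n7.val = "yq"  ["yq"]
18. n11.ok = true  [terminal]
19. n6.live = false  [not f.ok]
20. n1.lab = 1  [1]
21. n1.hot = 14  [E₁.lab + E₀.sig + 7]
22. n12.mk = 28  [terminal]
23. n13.pre = 13  [terminal]
24. n0.tag = -2  [-2]
25. n0.val = 25  [E.hot + 11]

14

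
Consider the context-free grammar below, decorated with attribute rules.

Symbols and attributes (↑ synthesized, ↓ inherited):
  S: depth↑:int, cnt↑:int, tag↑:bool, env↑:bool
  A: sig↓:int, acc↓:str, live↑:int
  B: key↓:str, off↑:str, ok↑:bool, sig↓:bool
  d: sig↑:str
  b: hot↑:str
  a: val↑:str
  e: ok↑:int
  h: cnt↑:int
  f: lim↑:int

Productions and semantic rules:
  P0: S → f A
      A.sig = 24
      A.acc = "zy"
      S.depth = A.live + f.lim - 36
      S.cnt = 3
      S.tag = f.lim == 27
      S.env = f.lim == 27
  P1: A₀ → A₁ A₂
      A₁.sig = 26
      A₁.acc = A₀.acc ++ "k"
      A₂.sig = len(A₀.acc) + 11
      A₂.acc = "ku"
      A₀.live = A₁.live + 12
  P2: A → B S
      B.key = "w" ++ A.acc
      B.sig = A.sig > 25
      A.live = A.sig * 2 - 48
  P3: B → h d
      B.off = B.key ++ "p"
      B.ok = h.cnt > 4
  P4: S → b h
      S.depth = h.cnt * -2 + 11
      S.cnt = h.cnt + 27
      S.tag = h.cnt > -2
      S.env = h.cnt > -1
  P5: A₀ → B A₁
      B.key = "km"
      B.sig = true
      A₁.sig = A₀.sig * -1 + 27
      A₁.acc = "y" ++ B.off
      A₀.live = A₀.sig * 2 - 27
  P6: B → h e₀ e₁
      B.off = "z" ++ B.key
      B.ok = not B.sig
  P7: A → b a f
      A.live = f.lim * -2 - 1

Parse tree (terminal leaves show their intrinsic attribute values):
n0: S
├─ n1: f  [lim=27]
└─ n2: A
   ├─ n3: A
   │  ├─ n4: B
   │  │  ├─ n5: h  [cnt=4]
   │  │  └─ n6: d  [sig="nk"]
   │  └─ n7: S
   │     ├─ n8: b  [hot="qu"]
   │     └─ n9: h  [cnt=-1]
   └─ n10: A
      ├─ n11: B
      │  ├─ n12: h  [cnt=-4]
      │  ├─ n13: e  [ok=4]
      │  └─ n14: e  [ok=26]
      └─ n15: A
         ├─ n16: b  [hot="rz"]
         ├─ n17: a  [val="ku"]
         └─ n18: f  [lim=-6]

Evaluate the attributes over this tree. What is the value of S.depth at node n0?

1. n1.lim = 27  [terminal]
2. n2.sig = 24  [24]
3. n2.acc = "zy"  ["zy"]
4. n3.sig = 26  [26]
5. n3.acc = "zyk"  [A₀.acc ++ "k"]
6. n4.key = "wzyk"  ["w" ++ A.acc]
7. n4.sig = true  [A.sig > 25]
8. n5.cnt = 4  [terminal]
9. n6.sig = "nk"  [terminal]
10. n4.off = "wzykp"  [B.key ++ "p"]
11. n4.ok = false  [h.cnt > 4]
12. n8.hot = "qu"  [terminal]
13. n9.cnt = -1  [terminal]
14. n7.depth = 13  [h.cnt * -2 + 11]
15. n7.cnt = 26  [h.cnt + 27]
16. n7.tag = true  [h.cnt > -2]
17. n7.env = false  [h.cnt > -1]
18. n3.live = 4  [A.sig * 2 - 48]
19. n10.sig = 13  [len(A₀.acc) + 11]
20. n10.acc = "ku"  ["ku"]
21. n11.key = "km"  ["km"]
22. n11.sig = true  [true]
23. n12.cnt = -4  [terminal]
24. n13.ok = 4  [terminal]
25. n14.ok = 26  [terminal]
26. n11.off = "zkm"  ["z" ++ B.key]
27. n11.ok = false  [not B.sig]
28. n15.sig = 14  [A₀.sig * -1 + 27]
29. n15.acc = "yzkm"  ["y" ++ B.off]
30. n16.hot = "rz"  [terminal]
31. n17.val = "ku"  [terminal]
32. n18.lim = -6  [terminal]
33. n15.live = 11  [f.lim * -2 - 1]
34. n10.live = -1  [A₀.sig * 2 - 27]
35. n2.live = 16  [A₁.live + 12]
36. n0.depth = 7  [A.live + f.lim - 36]
37. n0.cnt = 3  [3]
38. n0.tag = true  [f.lim == 27]
39. n0.env = true  [f.lim == 27]

7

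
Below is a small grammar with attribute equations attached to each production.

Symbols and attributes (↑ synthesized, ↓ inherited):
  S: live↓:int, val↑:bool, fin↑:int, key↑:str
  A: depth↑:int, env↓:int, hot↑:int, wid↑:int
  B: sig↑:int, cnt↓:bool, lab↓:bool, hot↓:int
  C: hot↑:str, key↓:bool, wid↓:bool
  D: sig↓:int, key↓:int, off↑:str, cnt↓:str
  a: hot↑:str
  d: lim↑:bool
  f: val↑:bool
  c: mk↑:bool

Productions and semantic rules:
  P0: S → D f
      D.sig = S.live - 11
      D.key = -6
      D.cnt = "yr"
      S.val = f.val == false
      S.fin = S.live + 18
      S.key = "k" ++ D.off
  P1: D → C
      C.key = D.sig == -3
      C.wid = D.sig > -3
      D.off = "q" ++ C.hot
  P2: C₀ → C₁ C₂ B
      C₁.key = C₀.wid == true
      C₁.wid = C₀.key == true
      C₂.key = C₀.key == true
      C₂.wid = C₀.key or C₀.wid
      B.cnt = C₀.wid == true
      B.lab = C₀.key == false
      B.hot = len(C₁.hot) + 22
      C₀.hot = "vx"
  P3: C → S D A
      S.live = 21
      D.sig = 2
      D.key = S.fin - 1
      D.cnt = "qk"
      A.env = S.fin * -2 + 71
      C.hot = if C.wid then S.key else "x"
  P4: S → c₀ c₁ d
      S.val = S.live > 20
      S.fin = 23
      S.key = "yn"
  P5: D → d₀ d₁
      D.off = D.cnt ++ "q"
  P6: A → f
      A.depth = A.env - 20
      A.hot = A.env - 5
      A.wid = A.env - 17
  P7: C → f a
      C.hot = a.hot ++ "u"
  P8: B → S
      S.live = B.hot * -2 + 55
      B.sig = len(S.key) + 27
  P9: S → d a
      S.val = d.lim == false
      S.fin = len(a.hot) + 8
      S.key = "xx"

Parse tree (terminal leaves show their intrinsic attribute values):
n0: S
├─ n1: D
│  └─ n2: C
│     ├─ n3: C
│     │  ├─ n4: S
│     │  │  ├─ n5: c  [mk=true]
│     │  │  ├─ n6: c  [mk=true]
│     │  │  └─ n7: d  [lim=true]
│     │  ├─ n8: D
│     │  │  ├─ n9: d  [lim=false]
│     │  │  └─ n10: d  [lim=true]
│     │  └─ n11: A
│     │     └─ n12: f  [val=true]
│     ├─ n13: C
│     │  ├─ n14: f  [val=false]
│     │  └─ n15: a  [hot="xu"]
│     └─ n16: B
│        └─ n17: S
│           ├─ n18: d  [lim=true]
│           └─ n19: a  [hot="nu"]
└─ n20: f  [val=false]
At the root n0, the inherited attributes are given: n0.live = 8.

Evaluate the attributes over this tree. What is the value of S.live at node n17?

7

1. n0.live = 8  [given at root]
2. n1.sig = -3  [S.live - 11]
3. n1.key = -6  [-6]
4. n1.cnt = "yr"  ["yr"]
5. n2.key = true  [D.sig == -3]
6. n2.wid = false  [D.sig > -3]
7. n3.key = false  [C₀.wid == true]
8. n3.wid = true  [C₀.key == true]
9. n4.live = 21  [21]
10. n5.mk = true  [terminal]
11. n6.mk = true  [terminal]
12. n7.lim = true  [terminal]
13. n4.val = true  [S.live > 20]
14. n4.fin = 23  [23]
15. n4.key = "yn"  ["yn"]
16. n8.sig = 2  [2]
17. n8.key = 22  [S.fin - 1]
18. n8.cnt = "qk"  ["qk"]
19. n9.lim = false  [terminal]
20. n10.lim = true  [terminal]
21. n8.off = "qkq"  [D.cnt ++ "q"]
22. n11.env = 25  [S.fin * -2 + 71]
23. n12.val = true  [terminal]
24. n11.depth = 5  [A.env - 20]
25. n11.hot = 20  [A.env - 5]
26. n11.wid = 8  [A.env - 17]
27. n3.hot = "yn"  [if C.wid then S.key else "x"]
28. n13.key = true  [C₀.key == true]
29. n13.wid = true  [C₀.key or C₀.wid]
30. n14.val = false  [terminal]
31. n15.hot = "xu"  [terminal]
32. n13.hot = "xuu"  [a.hot ++ "u"]
33. n16.cnt = false  [C₀.wid == true]
34. n16.lab = false  [C₀.key == false]
35. n16.hot = 24  [len(C₁.hot) + 22]
36. n17.live = 7  [B.hot * -2 + 55]
37. n18.lim = true  [terminal]
38. n19.hot = "nu"  [terminal]
39. n17.val = false  [d.lim == false]
40. n17.fin = 10  [len(a.hot) + 8]
41. n17.key = "xx"  ["xx"]
42. n16.sig = 29  [len(S.key) + 27]
43. n2.hot = "vx"  ["vx"]
44. n1.off = "qvx"  ["q" ++ C.hot]
45. n20.val = false  [terminal]
46. n0.val = true  [f.val == false]
47. n0.fin = 26  [S.live + 18]
48. n0.key = "kqvx"  ["k" ++ D.off]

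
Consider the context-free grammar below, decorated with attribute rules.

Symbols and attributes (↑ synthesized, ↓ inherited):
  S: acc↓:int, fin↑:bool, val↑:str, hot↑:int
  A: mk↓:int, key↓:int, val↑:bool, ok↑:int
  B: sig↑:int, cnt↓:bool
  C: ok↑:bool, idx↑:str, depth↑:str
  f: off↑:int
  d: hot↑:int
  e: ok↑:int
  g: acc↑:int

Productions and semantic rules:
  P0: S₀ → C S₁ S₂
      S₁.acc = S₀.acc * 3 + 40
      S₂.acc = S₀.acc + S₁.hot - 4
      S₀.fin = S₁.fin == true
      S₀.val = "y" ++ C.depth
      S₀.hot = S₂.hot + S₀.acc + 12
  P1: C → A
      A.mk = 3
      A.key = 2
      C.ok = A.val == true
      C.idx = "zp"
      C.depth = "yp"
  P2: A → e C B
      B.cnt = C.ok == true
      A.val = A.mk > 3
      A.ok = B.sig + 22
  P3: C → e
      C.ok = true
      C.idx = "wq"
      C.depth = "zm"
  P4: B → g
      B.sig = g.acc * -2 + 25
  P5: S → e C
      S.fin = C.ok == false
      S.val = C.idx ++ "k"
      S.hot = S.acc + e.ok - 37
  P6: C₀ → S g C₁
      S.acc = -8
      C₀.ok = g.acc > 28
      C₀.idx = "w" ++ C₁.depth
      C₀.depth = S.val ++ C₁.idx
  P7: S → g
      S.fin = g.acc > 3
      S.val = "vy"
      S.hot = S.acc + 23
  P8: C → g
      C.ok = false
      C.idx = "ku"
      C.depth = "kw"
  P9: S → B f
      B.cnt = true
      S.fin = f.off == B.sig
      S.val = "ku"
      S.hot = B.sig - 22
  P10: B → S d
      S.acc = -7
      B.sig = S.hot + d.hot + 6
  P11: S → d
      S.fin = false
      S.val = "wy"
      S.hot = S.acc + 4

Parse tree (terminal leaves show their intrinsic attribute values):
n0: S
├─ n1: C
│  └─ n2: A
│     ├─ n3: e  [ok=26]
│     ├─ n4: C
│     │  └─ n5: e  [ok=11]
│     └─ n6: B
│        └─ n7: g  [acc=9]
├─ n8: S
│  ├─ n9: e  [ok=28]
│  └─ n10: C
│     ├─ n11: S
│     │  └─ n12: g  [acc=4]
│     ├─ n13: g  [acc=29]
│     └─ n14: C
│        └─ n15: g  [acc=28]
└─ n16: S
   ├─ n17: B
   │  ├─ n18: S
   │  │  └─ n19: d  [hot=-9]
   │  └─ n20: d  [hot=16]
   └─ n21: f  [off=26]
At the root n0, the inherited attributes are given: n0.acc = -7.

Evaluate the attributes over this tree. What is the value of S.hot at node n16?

1. n0.acc = -7  [given at root]
2. n2.mk = 3  [3]
3. n2.key = 2  [2]
4. n3.ok = 26  [terminal]
5. n5.ok = 11  [terminal]
6. n4.ok = true  [true]
7. n4.idx = "wq"  ["wq"]
8. n4.depth = "zm"  ["zm"]
9. n6.cnt = true  [C.ok == true]
10. n7.acc = 9  [terminal]
11. n6.sig = 7  [g.acc * -2 + 25]
12. n2.val = false  [A.mk > 3]
13. n2.ok = 29  [B.sig + 22]
14. n1.ok = false  [A.val == true]
15. n1.idx = "zp"  ["zp"]
16. n1.depth = "yp"  ["yp"]
17. n8.acc = 19  [S₀.acc * 3 + 40]
18. n9.ok = 28  [terminal]
19. n11.acc = -8  [-8]
20. n12.acc = 4  [terminal]
21. n11.fin = true  [g.acc > 3]
22. n11.val = "vy"  ["vy"]
23. n11.hot = 15  [S.acc + 23]
24. n13.acc = 29  [terminal]
25. n15.acc = 28  [terminal]
26. n14.ok = false  [false]
27. n14.idx = "ku"  ["ku"]
28. n14.depth = "kw"  ["kw"]
29. n10.ok = true  [g.acc > 28]
30. n10.idx = "wkw"  ["w" ++ C₁.depth]
31. n10.depth = "vyku"  [S.val ++ C₁.idx]
32. n8.fin = false  [C.ok == false]
33. n8.val = "wkwk"  [C.idx ++ "k"]
34. n8.hot = 10  [S.acc + e.ok - 37]
35. n16.acc = -1  [S₀.acc + S₁.hot - 4]
36. n17.cnt = true  [true]
37. n18.acc = -7  [-7]
38. n19.hot = -9  [terminal]
39. n18.fin = false  [false]
40. n18.val = "wy"  ["wy"]
41. n18.hot = -3  [S.acc + 4]
42. n20.hot = 16  [terminal]
43. n17.sig = 19  [S.hot + d.hot + 6]
44. n21.off = 26  [terminal]
45. n16.fin = false  [f.off == B.sig]
46. n16.val = "ku"  ["ku"]
47. n16.hot = -3  [B.sig - 22]
48. n0.fin = false  [S₁.fin == true]
49. n0.val = "yyp"  ["y" ++ C.depth]
50. n0.hot = 2  [S₂.hot + S₀.acc + 12]

-3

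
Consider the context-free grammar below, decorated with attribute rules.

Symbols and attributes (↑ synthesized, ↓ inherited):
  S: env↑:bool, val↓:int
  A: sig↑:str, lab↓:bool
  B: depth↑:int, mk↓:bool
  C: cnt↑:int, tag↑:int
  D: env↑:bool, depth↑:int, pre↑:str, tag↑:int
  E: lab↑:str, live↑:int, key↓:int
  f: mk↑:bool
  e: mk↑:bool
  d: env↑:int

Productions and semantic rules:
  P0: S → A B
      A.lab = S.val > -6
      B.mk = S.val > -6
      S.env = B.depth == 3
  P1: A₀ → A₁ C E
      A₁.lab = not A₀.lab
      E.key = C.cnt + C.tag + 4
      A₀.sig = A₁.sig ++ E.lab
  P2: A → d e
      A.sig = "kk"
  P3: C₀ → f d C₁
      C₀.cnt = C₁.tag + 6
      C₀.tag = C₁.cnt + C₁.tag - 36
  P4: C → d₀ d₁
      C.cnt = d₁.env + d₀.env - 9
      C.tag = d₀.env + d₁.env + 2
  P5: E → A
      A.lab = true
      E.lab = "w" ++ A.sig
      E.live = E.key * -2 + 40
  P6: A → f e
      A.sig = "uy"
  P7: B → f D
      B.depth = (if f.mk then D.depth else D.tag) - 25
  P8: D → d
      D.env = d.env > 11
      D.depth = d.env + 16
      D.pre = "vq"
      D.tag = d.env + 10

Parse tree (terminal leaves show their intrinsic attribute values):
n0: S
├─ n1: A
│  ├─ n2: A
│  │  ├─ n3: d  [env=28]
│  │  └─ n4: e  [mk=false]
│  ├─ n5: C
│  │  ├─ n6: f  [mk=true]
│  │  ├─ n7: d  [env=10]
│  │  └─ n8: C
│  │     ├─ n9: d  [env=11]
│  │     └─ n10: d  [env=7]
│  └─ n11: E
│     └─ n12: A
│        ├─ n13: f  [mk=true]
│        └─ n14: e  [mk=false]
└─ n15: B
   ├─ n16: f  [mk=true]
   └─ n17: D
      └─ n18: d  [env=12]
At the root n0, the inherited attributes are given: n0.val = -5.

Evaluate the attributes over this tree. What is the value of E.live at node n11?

1. n0.val = -5  [given at root]
2. n1.lab = true  [S.val > -6]
3. n2.lab = false  [not A₀.lab]
4. n3.env = 28  [terminal]
5. n4.mk = false  [terminal]
6. n2.sig = "kk"  ["kk"]
7. n6.mk = true  [terminal]
8. n7.env = 10  [terminal]
9. n9.env = 11  [terminal]
10. n10.env = 7  [terminal]
11. n8.cnt = 9  [d₁.env + d₀.env - 9]
12. n8.tag = 20  [d₀.env + d₁.env + 2]
13. n5.cnt = 26  [C₁.tag + 6]
14. n5.tag = -7  [C₁.cnt + C₁.tag - 36]
15. n11.key = 23  [C.cnt + C.tag + 4]
16. n12.lab = true  [true]
17. n13.mk = true  [terminal]
18. n14.mk = false  [terminal]
19. n12.sig = "uy"  ["uy"]
20. n11.lab = "wuy"  ["w" ++ A.sig]
21. n11.live = -6  [E.key * -2 + 40]
22. n1.sig = "kkwuy"  [A₁.sig ++ E.lab]
23. n15.mk = true  [S.val > -6]
24. n16.mk = true  [terminal]
25. n18.env = 12  [terminal]
26. n17.env = true  [d.env > 11]
27. n17.depth = 28  [d.env + 16]
28. n17.pre = "vq"  ["vq"]
29. n17.tag = 22  [d.env + 10]
30. n15.depth = 3  [(if f.mk then D.depth else D.tag) - 25]
31. n0.env = true  [B.depth == 3]

-6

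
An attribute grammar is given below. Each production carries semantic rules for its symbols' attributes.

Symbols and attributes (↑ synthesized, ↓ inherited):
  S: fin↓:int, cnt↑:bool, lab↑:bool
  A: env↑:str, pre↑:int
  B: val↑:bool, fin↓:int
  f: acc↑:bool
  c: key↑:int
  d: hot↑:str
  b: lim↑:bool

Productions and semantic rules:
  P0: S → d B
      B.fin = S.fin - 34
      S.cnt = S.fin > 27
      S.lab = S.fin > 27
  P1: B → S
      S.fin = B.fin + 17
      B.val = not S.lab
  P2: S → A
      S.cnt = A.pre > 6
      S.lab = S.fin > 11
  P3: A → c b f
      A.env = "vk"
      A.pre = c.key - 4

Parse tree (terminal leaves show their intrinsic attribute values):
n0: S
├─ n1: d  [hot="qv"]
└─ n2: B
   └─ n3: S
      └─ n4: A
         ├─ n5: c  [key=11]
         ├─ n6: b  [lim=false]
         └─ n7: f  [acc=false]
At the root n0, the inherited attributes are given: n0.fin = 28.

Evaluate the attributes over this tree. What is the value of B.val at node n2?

true

1. n0.fin = 28  [given at root]
2. n1.hot = "qv"  [terminal]
3. n2.fin = -6  [S.fin - 34]
4. n3.fin = 11  [B.fin + 17]
5. n5.key = 11  [terminal]
6. n6.lim = false  [terminal]
7. n7.acc = false  [terminal]
8. n4.env = "vk"  ["vk"]
9. n4.pre = 7  [c.key - 4]
10. n3.cnt = true  [A.pre > 6]
11. n3.lab = false  [S.fin > 11]
12. n2.val = true  [not S.lab]
13. n0.cnt = true  [S.fin > 27]
14. n0.lab = true  [S.fin > 27]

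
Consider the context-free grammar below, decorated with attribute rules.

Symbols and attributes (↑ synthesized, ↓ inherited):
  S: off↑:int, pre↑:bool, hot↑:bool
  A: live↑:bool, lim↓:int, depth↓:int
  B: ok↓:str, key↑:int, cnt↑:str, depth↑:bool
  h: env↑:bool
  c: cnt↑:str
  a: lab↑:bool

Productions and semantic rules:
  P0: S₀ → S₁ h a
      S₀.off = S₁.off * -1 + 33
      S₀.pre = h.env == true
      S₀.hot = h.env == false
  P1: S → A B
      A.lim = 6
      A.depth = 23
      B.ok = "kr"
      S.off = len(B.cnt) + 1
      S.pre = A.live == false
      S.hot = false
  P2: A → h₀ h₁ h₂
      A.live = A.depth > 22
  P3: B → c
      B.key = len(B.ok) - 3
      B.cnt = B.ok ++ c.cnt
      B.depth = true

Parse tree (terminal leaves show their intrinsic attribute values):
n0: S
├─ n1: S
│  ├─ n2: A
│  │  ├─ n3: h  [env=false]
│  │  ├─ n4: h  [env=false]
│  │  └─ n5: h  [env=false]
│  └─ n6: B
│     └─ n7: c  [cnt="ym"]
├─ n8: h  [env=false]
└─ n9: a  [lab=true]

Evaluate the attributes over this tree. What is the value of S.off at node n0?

1. n2.lim = 6  [6]
2. n2.depth = 23  [23]
3. n3.env = false  [terminal]
4. n4.env = false  [terminal]
5. n5.env = false  [terminal]
6. n2.live = true  [A.depth > 22]
7. n6.ok = "kr"  ["kr"]
8. n7.cnt = "ym"  [terminal]
9. n6.key = -1  [len(B.ok) - 3]
10. n6.cnt = "krym"  [B.ok ++ c.cnt]
11. n6.depth = true  [true]
12. n1.off = 5  [len(B.cnt) + 1]
13. n1.pre = false  [A.live == false]
14. n1.hot = false  [false]
15. n8.env = false  [terminal]
16. n9.lab = true  [terminal]
17. n0.off = 28  [S₁.off * -1 + 33]
18. n0.pre = false  [h.env == true]
19. n0.hot = true  [h.env == false]

28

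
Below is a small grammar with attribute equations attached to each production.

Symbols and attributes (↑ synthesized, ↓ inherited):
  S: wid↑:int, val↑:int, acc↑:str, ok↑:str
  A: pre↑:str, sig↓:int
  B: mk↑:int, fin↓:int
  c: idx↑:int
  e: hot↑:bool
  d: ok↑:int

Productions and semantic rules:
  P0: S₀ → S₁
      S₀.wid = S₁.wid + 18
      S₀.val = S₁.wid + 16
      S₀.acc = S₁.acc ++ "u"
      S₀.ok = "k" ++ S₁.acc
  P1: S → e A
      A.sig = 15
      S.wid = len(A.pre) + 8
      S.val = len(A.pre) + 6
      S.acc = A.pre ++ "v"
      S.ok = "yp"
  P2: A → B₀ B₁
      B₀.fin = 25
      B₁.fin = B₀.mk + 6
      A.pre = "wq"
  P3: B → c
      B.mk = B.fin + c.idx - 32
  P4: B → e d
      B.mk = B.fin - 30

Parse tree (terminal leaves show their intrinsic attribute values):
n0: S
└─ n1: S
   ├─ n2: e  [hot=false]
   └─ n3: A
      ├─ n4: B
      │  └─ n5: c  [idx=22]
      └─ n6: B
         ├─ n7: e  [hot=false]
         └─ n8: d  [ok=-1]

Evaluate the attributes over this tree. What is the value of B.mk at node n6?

-9

1. n2.hot = false  [terminal]
2. n3.sig = 15  [15]
3. n4.fin = 25  [25]
4. n5.idx = 22  [terminal]
5. n4.mk = 15  [B.fin + c.idx - 32]
6. n6.fin = 21  [B₀.mk + 6]
7. n7.hot = false  [terminal]
8. n8.ok = -1  [terminal]
9. n6.mk = -9  [B.fin - 30]
10. n3.pre = "wq"  ["wq"]
11. n1.wid = 10  [len(A.pre) + 8]
12. n1.val = 8  [len(A.pre) + 6]
13. n1.acc = "wqv"  [A.pre ++ "v"]
14. n1.ok = "yp"  ["yp"]
15. n0.wid = 28  [S₁.wid + 18]
16. n0.val = 26  [S₁.wid + 16]
17. n0.acc = "wqvu"  [S₁.acc ++ "u"]
18. n0.ok = "kwqv"  ["k" ++ S₁.acc]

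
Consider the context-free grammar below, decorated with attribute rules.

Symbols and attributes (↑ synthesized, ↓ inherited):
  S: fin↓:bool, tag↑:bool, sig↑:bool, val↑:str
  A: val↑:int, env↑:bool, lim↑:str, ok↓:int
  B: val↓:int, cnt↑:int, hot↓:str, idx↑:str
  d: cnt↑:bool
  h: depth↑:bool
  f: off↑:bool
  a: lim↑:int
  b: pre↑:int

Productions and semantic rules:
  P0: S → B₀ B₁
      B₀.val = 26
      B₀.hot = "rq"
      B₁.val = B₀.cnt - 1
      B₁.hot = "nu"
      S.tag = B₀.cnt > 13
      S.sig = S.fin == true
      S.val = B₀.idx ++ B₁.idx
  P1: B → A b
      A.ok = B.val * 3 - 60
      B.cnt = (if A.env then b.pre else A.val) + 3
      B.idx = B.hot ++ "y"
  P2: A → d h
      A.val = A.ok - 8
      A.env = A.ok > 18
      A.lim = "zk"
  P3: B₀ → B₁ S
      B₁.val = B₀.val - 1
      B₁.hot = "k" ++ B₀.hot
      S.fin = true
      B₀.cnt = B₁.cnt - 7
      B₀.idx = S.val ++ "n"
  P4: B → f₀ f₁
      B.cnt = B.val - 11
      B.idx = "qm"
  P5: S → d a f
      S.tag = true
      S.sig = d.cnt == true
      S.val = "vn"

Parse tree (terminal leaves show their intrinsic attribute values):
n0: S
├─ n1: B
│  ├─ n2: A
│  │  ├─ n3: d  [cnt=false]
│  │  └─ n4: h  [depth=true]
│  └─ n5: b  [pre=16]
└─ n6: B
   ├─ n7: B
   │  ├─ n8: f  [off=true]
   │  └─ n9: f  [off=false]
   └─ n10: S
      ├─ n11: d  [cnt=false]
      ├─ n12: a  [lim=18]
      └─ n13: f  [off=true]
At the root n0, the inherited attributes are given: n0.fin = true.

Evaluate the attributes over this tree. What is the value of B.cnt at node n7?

1. n0.fin = true  [given at root]
2. n1.val = 26  [26]
3. n1.hot = "rq"  ["rq"]
4. n2.ok = 18  [B.val * 3 - 60]
5. n3.cnt = false  [terminal]
6. n4.depth = true  [terminal]
7. n2.val = 10  [A.ok - 8]
8. n2.env = false  [A.ok > 18]
9. n2.lim = "zk"  ["zk"]
10. n5.pre = 16  [terminal]
11. n1.cnt = 13  [(if A.env then b.pre else A.val) + 3]
12. n1.idx = "rqy"  [B.hot ++ "y"]
13. n6.val = 12  [B₀.cnt - 1]
14. n6.hot = "nu"  ["nu"]
15. n7.val = 11  [B₀.val - 1]
16. n7.hot = "knu"  ["k" ++ B₀.hot]
17. n8.off = true  [terminal]
18. n9.off = false  [terminal]
19. n7.cnt = 0  [B.val - 11]
20. n7.idx = "qm"  ["qm"]
21. n10.fin = true  [true]
22. n11.cnt = false  [terminal]
23. n12.lim = 18  [terminal]
24. n13.off = true  [terminal]
25. n10.tag = true  [true]
26. n10.sig = false  [d.cnt == true]
27. n10.val = "vn"  ["vn"]
28. n6.cnt = -7  [B₁.cnt - 7]
29. n6.idx = "vnn"  [S.val ++ "n"]
30. n0.tag = false  [B₀.cnt > 13]
31. n0.sig = true  [S.fin == true]
32. n0.val = "rqyvnn"  [B₀.idx ++ B₁.idx]

0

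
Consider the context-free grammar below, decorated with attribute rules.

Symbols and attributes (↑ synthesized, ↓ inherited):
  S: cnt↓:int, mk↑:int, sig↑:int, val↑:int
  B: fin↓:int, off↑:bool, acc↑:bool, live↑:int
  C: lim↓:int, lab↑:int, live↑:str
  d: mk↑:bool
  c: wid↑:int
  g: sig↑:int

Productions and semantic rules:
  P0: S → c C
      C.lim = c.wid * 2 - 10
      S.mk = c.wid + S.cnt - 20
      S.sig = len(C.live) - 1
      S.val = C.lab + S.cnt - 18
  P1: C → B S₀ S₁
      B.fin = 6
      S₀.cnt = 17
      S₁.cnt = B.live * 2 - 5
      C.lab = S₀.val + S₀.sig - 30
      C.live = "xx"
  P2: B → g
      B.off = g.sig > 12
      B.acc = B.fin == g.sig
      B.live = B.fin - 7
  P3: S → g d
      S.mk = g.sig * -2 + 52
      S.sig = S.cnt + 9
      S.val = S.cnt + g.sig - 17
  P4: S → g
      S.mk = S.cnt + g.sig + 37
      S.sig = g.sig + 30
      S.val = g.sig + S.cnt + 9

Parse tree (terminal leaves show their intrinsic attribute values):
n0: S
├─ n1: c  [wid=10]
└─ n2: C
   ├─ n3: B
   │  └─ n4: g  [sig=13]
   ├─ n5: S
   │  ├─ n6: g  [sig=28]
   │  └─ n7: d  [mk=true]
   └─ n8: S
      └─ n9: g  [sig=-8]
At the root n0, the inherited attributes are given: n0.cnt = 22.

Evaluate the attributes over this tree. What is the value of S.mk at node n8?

1. n0.cnt = 22  [given at root]
2. n1.wid = 10  [terminal]
3. n2.lim = 10  [c.wid * 2 - 10]
4. n3.fin = 6  [6]
5. n4.sig = 13  [terminal]
6. n3.off = true  [g.sig > 12]
7. n3.acc = false  [B.fin == g.sig]
8. n3.live = -1  [B.fin - 7]
9. n5.cnt = 17  [17]
10. n6.sig = 28  [terminal]
11. n7.mk = true  [terminal]
12. n5.mk = -4  [g.sig * -2 + 52]
13. n5.sig = 26  [S.cnt + 9]
14. n5.val = 28  [S.cnt + g.sig - 17]
15. n8.cnt = -7  [B.live * 2 - 5]
16. n9.sig = -8  [terminal]
17. n8.mk = 22  [S.cnt + g.sig + 37]
18. n8.sig = 22  [g.sig + 30]
19. n8.val = -6  [g.sig + S.cnt + 9]
20. n2.lab = 24  [S₀.val + S₀.sig - 30]
21. n2.live = "xx"  ["xx"]
22. n0.mk = 12  [c.wid + S.cnt - 20]
23. n0.sig = 1  [len(C.live) - 1]
24. n0.val = 28  [C.lab + S.cnt - 18]

22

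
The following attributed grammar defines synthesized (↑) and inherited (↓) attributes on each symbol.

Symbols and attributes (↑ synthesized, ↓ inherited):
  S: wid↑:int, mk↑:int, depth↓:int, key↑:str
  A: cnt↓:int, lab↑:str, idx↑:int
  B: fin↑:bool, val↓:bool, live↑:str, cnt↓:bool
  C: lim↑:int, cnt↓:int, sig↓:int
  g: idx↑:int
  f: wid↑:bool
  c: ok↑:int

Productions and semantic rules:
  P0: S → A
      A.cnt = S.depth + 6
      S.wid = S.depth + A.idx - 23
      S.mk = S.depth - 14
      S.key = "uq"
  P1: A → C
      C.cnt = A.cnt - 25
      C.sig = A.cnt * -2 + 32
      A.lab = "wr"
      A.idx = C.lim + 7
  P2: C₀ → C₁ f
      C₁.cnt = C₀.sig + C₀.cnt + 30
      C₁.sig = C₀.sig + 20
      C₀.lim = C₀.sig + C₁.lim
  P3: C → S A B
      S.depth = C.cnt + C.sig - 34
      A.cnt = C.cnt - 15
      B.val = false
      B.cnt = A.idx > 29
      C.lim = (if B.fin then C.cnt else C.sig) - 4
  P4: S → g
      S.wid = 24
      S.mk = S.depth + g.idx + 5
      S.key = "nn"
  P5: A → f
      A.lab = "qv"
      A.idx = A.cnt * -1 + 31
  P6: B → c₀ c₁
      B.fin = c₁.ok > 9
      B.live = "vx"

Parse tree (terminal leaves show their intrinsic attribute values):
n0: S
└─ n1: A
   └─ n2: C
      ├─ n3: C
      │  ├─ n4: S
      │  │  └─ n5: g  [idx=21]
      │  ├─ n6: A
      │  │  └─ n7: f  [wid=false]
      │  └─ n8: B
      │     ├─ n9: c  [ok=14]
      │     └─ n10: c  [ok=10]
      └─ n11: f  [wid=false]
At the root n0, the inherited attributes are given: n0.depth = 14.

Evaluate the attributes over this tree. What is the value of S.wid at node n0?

1. n0.depth = 14  [given at root]
2. n1.cnt = 20  [S.depth + 6]
3. n2.cnt = -5  [A.cnt - 25]
4. n2.sig = -8  [A.cnt * -2 + 32]
5. n3.cnt = 17  [C₀.sig + C₀.cnt + 30]
6. n3.sig = 12  [C₀.sig + 20]
7. n4.depth = -5  [C.cnt + C.sig - 34]
8. n5.idx = 21  [terminal]
9. n4.wid = 24  [24]
10. n4.mk = 21  [S.depth + g.idx + 5]
11. n4.key = "nn"  ["nn"]
12. n6.cnt = 2  [C.cnt - 15]
13. n7.wid = false  [terminal]
14. n6.lab = "qv"  ["qv"]
15. n6.idx = 29  [A.cnt * -1 + 31]
16. n8.val = false  [false]
17. n8.cnt = false  [A.idx > 29]
18. n9.ok = 14  [terminal]
19. n10.ok = 10  [terminal]
20. n8.fin = true  [c₁.ok > 9]
21. n8.live = "vx"  ["vx"]
22. n3.lim = 13  [(if B.fin then C.cnt else C.sig) - 4]
23. n11.wid = false  [terminal]
24. n2.lim = 5  [C₀.sig + C₁.lim]
25. n1.lab = "wr"  ["wr"]
26. n1.idx = 12  [C.lim + 7]
27. n0.wid = 3  [S.depth + A.idx - 23]
28. n0.mk = 0  [S.depth - 14]
29. n0.key = "uq"  ["uq"]

3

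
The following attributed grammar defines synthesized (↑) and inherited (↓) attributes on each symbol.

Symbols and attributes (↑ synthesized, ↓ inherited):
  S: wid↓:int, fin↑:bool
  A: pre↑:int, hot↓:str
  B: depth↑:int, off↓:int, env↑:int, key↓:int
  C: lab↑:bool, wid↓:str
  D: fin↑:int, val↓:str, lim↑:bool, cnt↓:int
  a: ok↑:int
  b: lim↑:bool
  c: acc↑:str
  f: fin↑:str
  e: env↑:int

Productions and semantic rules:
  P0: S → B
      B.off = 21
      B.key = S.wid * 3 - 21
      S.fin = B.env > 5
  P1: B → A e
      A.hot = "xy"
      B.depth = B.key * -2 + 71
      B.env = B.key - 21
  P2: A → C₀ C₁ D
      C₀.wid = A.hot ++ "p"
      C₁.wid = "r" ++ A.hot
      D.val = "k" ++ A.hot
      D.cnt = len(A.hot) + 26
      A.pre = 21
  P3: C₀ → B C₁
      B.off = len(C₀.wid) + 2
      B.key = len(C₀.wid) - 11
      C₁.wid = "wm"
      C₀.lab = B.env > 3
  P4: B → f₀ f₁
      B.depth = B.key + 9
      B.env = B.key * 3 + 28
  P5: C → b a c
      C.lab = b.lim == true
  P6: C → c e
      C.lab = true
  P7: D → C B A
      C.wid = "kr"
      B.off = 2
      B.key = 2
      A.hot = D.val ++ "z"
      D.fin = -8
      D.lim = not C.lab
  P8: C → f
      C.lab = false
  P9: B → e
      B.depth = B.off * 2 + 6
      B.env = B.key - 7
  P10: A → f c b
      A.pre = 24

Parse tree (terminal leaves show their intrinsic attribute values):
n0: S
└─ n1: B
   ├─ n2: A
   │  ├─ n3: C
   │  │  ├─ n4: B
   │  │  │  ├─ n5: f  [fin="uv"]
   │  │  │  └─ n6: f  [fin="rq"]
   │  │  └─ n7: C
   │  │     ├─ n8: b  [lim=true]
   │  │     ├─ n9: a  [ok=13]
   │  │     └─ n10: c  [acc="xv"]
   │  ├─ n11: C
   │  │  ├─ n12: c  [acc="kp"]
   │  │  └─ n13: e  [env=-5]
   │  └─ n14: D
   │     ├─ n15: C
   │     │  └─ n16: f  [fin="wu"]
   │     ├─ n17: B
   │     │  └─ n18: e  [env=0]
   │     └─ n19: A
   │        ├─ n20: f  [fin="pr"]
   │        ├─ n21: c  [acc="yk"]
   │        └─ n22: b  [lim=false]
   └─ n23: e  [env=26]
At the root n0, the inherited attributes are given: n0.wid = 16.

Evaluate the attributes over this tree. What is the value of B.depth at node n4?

1. n0.wid = 16  [given at root]
2. n1.off = 21  [21]
3. n1.key = 27  [S.wid * 3 - 21]
4. n2.hot = "xy"  ["xy"]
5. n3.wid = "xyp"  [A.hot ++ "p"]
6. n4.off = 5  [len(C₀.wid) + 2]
7. n4.key = -8  [len(C₀.wid) - 11]
8. n5.fin = "uv"  [terminal]
9. n6.fin = "rq"  [terminal]
10. n4.depth = 1  [B.key + 9]
11. n4.env = 4  [B.key * 3 + 28]
12. n7.wid = "wm"  ["wm"]
13. n8.lim = true  [terminal]
14. n9.ok = 13  [terminal]
15. n10.acc = "xv"  [terminal]
16. n7.lab = true  [b.lim == true]
17. n3.lab = true  [B.env > 3]
18. n11.wid = "rxy"  ["r" ++ A.hot]
19. n12.acc = "kp"  [terminal]
20. n13.env = -5  [terminal]
21. n11.lab = true  [true]
22. n14.val = "kxy"  ["k" ++ A.hot]
23. n14.cnt = 28  [len(A.hot) + 26]
24. n15.wid = "kr"  ["kr"]
25. n16.fin = "wu"  [terminal]
26. n15.lab = false  [false]
27. n17.off = 2  [2]
28. n17.key = 2  [2]
29. n18.env = 0  [terminal]
30. n17.depth = 10  [B.off * 2 + 6]
31. n17.env = -5  [B.key - 7]
32. n19.hot = "kxyz"  [D.val ++ "z"]
33. n20.fin = "pr"  [terminal]
34. n21.acc = "yk"  [terminal]
35. n22.lim = false  [terminal]
36. n19.pre = 24  [24]
37. n14.fin = -8  [-8]
38. n14.lim = true  [not C.lab]
39. n2.pre = 21  [21]
40. n23.env = 26  [terminal]
41. n1.depth = 17  [B.key * -2 + 71]
42. n1.env = 6  [B.key - 21]
43. n0.fin = true  [B.env > 5]

1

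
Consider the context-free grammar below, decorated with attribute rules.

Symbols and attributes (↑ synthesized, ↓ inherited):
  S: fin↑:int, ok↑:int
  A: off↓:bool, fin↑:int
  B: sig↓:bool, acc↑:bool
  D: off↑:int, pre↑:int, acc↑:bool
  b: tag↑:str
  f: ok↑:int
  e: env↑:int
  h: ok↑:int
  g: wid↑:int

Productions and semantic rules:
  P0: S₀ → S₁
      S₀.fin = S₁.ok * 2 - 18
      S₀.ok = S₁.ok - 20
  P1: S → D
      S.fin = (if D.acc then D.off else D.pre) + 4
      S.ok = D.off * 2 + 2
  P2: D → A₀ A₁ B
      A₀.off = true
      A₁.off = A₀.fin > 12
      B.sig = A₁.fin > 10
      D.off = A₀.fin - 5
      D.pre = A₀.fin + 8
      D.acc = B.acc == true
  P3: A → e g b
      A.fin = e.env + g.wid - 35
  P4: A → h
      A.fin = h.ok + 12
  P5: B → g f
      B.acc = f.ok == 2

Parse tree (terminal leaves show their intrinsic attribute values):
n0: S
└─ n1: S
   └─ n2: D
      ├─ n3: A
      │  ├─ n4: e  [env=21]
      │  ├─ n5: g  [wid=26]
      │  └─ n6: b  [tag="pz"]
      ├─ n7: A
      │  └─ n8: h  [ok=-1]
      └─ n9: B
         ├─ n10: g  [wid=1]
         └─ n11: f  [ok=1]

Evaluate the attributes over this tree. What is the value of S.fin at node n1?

1. n3.off = true  [true]
2. n4.env = 21  [terminal]
3. n5.wid = 26  [terminal]
4. n6.tag = "pz"  [terminal]
5. n3.fin = 12  [e.env + g.wid - 35]
6. n7.off = false  [A₀.fin > 12]
7. n8.ok = -1  [terminal]
8. n7.fin = 11  [h.ok + 12]
9. n9.sig = true  [A₁.fin > 10]
10. n10.wid = 1  [terminal]
11. n11.ok = 1  [terminal]
12. n9.acc = false  [f.ok == 2]
13. n2.off = 7  [A₀.fin - 5]
14. n2.pre = 20  [A₀.fin + 8]
15. n2.acc = false  [B.acc == true]
16. n1.fin = 24  [(if D.acc then D.off else D.pre) + 4]
17. n1.ok = 16  [D.off * 2 + 2]
18. n0.fin = 14  [S₁.ok * 2 - 18]
19. n0.ok = -4  [S₁.ok - 20]

24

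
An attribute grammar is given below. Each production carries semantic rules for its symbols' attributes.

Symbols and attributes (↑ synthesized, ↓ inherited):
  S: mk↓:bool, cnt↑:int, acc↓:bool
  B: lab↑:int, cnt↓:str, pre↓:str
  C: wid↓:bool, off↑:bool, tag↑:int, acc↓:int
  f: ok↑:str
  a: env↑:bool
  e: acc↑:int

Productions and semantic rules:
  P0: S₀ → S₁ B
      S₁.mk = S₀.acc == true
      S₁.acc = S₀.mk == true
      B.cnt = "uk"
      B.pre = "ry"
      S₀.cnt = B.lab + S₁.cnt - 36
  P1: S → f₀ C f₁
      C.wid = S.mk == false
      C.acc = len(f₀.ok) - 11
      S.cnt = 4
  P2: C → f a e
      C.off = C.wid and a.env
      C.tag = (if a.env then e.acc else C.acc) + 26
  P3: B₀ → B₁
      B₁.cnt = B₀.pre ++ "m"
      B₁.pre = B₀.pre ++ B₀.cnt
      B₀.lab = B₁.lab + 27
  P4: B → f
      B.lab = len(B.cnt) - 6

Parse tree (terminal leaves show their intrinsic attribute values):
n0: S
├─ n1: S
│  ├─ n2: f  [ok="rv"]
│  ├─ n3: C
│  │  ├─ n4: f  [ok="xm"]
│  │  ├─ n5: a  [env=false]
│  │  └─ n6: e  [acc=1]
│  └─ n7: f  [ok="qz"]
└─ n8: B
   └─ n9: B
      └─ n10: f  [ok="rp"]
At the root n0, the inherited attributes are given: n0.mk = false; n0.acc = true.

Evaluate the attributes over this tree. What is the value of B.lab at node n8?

24

1. n0.mk = false  [given at root]
2. n0.acc = true  [given at root]
3. n1.mk = true  [S₀.acc == true]
4. n1.acc = false  [S₀.mk == true]
5. n2.ok = "rv"  [terminal]
6. n3.wid = false  [S.mk == false]
7. n3.acc = -9  [len(f₀.ok) - 11]
8. n4.ok = "xm"  [terminal]
9. n5.env = false  [terminal]
10. n6.acc = 1  [terminal]
11. n3.off = false  [C.wid and a.env]
12. n3.tag = 17  [(if a.env then e.acc else C.acc) + 26]
13. n7.ok = "qz"  [terminal]
14. n1.cnt = 4  [4]
15. n8.cnt = "uk"  ["uk"]
16. n8.pre = "ry"  ["ry"]
17. n9.cnt = "rym"  [B₀.pre ++ "m"]
18. n9.pre = "ryuk"  [B₀.pre ++ B₀.cnt]
19. n10.ok = "rp"  [terminal]
20. n9.lab = -3  [len(B.cnt) - 6]
21. n8.lab = 24  [B₁.lab + 27]
22. n0.cnt = -8  [B.lab + S₁.cnt - 36]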